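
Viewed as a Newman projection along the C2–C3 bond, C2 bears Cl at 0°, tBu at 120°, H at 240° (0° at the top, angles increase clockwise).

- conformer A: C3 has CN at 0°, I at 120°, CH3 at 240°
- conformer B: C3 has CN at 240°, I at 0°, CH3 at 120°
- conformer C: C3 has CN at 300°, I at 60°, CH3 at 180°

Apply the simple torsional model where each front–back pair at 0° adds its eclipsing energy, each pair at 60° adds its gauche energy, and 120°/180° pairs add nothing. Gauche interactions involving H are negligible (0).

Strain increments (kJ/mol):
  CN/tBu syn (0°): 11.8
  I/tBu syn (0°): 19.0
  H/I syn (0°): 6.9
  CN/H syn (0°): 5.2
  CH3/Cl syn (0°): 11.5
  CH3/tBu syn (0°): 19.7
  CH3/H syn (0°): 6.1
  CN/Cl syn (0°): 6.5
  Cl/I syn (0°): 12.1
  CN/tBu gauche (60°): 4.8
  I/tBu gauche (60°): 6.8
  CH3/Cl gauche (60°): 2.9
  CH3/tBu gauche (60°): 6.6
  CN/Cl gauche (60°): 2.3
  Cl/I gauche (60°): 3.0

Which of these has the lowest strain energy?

A is eclipsed. Cl at 0° is eclipsed with CN at 0° (6.5); tBu at 120° is eclipsed with I at 120° (19.0); H at 240° is eclipsed with CH3 at 240° (6.1). Total 31.6 kJ/mol.
B is eclipsed. Cl at 0° is eclipsed with I at 0° (12.1); tBu at 120° is eclipsed with CH3 at 120° (19.7); H at 240° is eclipsed with CN at 240° (5.2). Total 37.0 kJ/mol.
C is staggered. Cl at 0° is gauche with CN at 300° (2.3); Cl at 0° is gauche with I at 60° (3.0); tBu at 120° is gauche with I at 60° (6.8); tBu at 120° is gauche with CH3 at 180° (6.6). Total 18.7 kJ/mol.
C has the lowest total (18.7 kJ/mol).

C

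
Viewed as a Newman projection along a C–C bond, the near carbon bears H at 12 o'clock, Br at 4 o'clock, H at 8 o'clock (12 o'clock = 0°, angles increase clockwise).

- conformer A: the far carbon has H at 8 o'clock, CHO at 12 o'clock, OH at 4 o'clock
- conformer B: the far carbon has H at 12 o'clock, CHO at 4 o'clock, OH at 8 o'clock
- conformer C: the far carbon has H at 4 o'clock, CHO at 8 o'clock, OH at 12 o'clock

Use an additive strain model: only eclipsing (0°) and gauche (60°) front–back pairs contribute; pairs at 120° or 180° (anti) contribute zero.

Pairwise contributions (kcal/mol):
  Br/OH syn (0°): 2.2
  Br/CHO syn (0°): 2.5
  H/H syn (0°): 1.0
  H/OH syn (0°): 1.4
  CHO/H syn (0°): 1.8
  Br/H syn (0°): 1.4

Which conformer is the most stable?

A (eclipsed): H–CHO eclipsed, Br–OH eclipsed, H–H eclipsed; 1.8 + 2.2 + 1.0 = 5.0 kcal/mol.
B (eclipsed): H–H eclipsed, Br–CHO eclipsed, H–OH eclipsed; 1.0 + 2.5 + 1.4 = 4.9 kcal/mol.
C (eclipsed): H–OH eclipsed, Br–H eclipsed, H–CHO eclipsed; 1.4 + 1.4 + 1.8 = 4.6 kcal/mol.
C has the lowest total (4.6 kcal/mol).

C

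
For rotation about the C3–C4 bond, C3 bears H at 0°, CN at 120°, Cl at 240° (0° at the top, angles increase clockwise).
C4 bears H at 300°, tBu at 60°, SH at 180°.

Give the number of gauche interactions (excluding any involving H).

Non-H gauche pairs: CN(120°)/tBu(60°); CN(120°)/SH(180°); Cl(240°)/SH(180°) — 3 interactions.

3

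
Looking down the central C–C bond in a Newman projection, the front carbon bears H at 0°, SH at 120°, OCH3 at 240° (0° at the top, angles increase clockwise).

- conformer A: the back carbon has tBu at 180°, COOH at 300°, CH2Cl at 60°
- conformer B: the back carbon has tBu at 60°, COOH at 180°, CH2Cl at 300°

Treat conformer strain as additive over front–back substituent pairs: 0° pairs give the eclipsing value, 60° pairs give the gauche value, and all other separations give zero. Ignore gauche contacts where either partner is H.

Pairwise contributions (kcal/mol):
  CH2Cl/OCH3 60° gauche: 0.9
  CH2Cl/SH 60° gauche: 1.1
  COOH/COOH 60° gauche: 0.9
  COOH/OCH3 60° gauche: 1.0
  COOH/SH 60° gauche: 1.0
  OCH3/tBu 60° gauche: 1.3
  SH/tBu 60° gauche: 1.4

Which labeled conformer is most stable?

B

A (staggered): SH(120°)/tBu(180°) gauche 1.4; SH(120°)/CH2Cl(60°) gauche 1.1; OCH3(240°)/tBu(180°) gauche 1.3; OCH3(240°)/COOH(300°) gauche 1.0 → 4.8 kcal/mol.
B (staggered): SH(120°)/tBu(60°) gauche 1.4; SH(120°)/COOH(180°) gauche 1.0; OCH3(240°)/COOH(180°) gauche 1.0; OCH3(240°)/CH2Cl(300°) gauche 0.9 → 4.3 kcal/mol.
B has the lowest total (4.3 kcal/mol).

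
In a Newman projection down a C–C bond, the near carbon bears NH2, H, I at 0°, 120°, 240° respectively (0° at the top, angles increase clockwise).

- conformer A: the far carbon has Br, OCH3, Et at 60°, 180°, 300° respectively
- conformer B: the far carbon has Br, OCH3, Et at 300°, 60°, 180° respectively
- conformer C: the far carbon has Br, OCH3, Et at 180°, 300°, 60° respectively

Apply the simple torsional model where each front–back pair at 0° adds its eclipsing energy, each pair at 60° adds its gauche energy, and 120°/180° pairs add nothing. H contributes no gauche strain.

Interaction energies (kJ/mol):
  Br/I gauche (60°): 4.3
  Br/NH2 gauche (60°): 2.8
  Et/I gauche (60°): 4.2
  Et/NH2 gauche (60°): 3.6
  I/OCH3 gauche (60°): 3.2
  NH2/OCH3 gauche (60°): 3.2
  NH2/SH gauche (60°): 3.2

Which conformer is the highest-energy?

B

A (staggered): NH2(0°)/Br(60°) gauche 2.8; NH2(0°)/Et(300°) gauche 3.6; I(240°)/OCH3(180°) gauche 3.2; I(240°)/Et(300°) gauche 4.2 → 13.8 kJ/mol.
B (staggered): NH2(0°)/Br(300°) gauche 2.8; NH2(0°)/OCH3(60°) gauche 3.2; I(240°)/Br(300°) gauche 4.3; I(240°)/Et(180°) gauche 4.2 → 14.5 kJ/mol.
C (staggered): NH2(0°)/OCH3(300°) gauche 3.2; NH2(0°)/Et(60°) gauche 3.6; I(240°)/Br(180°) gauche 4.3; I(240°)/OCH3(300°) gauche 3.2 → 14.3 kJ/mol.
B has the highest total (14.5 kJ/mol).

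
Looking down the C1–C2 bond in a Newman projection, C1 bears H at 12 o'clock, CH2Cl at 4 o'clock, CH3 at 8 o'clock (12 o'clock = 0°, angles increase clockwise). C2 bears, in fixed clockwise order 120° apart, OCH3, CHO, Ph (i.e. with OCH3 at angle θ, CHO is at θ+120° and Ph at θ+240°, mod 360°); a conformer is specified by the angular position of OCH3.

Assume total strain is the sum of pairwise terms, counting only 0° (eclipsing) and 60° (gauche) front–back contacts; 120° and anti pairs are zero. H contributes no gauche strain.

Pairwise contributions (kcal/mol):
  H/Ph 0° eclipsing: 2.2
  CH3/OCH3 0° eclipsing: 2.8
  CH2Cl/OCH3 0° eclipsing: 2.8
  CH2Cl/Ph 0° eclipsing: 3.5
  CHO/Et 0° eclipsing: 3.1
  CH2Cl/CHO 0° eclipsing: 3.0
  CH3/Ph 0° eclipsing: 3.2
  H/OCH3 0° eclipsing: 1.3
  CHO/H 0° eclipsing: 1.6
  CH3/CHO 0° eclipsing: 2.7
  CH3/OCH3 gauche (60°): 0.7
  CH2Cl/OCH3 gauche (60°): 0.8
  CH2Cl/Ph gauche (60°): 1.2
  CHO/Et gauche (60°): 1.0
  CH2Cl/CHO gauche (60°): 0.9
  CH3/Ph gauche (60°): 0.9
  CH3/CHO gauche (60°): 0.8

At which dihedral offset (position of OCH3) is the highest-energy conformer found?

OCH3 at 0° (eclipsed): H–OCH3 eclipsed, CH2Cl–CHO eclipsed, CH3–Ph eclipsed; 1.3 + 3.0 + 3.2 = 7.5 kcal/mol.
OCH3 at 60° (staggered): CH2Cl–OCH3 gauche, CH2Cl–CHO gauche, CH3–CHO gauche, CH3–Ph gauche; 0.8 + 0.9 + 0.8 + 0.9 = 3.4 kcal/mol.
OCH3 at 120° (eclipsed): H–Ph eclipsed, CH2Cl–OCH3 eclipsed, CH3–CHO eclipsed; 2.2 + 2.8 + 2.7 = 7.7 kcal/mol.
OCH3 at 180° (staggered): CH2Cl–OCH3 gauche, CH2Cl–Ph gauche, CH3–OCH3 gauche, CH3–CHO gauche; 0.8 + 1.2 + 0.7 + 0.8 = 3.5 kcal/mol.
OCH3 at 240° (eclipsed): H–CHO eclipsed, CH2Cl–Ph eclipsed, CH3–OCH3 eclipsed; 1.6 + 3.5 + 2.8 = 7.9 kcal/mol.
OCH3 at 300° (staggered): CH2Cl–CHO gauche, CH2Cl–Ph gauche, CH3–OCH3 gauche, CH3–Ph gauche; 0.9 + 1.2 + 0.7 + 0.9 = 3.7 kcal/mol.
The maximum (7.9 kcal/mol) occurs with OCH3 at 240°.

240°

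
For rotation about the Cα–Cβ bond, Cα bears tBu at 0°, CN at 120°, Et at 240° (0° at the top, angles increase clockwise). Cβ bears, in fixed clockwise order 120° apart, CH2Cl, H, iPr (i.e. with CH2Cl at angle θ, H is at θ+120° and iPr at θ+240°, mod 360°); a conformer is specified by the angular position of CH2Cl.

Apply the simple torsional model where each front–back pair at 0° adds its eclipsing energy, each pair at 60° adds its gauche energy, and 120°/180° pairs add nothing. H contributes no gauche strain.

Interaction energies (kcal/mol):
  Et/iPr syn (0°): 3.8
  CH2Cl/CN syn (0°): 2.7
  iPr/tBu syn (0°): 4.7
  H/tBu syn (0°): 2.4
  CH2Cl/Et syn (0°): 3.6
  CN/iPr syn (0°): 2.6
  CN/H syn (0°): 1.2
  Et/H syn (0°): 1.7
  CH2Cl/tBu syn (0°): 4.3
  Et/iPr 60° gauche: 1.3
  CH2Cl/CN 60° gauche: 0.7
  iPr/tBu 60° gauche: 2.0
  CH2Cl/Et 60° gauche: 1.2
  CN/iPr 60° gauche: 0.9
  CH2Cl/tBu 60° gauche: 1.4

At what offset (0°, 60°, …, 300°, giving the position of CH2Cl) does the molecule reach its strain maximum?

0°

CH2Cl at 0° is eclipsed. tBu at 0° is eclipsed with CH2Cl at 0° (4.3); CN at 120° is eclipsed with H at 120° (1.2); Et at 240° is eclipsed with iPr at 240° (3.8). Total 9.3 kcal/mol.
CH2Cl at 60° is staggered. tBu at 0° is gauche with CH2Cl at 60° (1.4); tBu at 0° is gauche with iPr at 300° (2.0); CN at 120° is gauche with CH2Cl at 60° (0.7); Et at 240° is gauche with iPr at 300° (1.3). Total 5.4 kcal/mol.
CH2Cl at 120° is eclipsed. tBu at 0° is eclipsed with iPr at 0° (4.7); CN at 120° is eclipsed with CH2Cl at 120° (2.7); Et at 240° is eclipsed with H at 240° (1.7). Total 9.1 kcal/mol.
CH2Cl at 180° is staggered. tBu at 0° is gauche with iPr at 60° (2.0); CN at 120° is gauche with CH2Cl at 180° (0.7); CN at 120° is gauche with iPr at 60° (0.9); Et at 240° is gauche with CH2Cl at 180° (1.2). Total 4.8 kcal/mol.
CH2Cl at 240° is eclipsed. tBu at 0° is eclipsed with H at 0° (2.4); CN at 120° is eclipsed with iPr at 120° (2.6); Et at 240° is eclipsed with CH2Cl at 240° (3.6). Total 8.6 kcal/mol.
CH2Cl at 300° is staggered. tBu at 0° is gauche with CH2Cl at 300° (1.4); CN at 120° is gauche with iPr at 180° (0.9); Et at 240° is gauche with CH2Cl at 300° (1.2); Et at 240° is gauche with iPr at 180° (1.3). Total 4.8 kcal/mol.
The maximum (9.3 kcal/mol) occurs with CH2Cl at 0°.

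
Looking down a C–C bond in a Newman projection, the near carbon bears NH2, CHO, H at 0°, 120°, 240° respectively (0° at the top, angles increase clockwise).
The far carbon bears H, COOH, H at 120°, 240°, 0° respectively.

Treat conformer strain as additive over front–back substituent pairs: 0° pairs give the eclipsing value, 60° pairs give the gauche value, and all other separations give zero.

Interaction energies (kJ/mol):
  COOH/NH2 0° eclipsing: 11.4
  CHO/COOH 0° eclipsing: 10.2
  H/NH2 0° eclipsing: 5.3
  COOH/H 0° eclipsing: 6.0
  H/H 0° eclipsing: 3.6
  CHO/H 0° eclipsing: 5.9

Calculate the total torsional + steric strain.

17.2 kJ/mol

This conformer (eclipsed): NH2(0°)/H(0°) eclipsed 5.3; CHO(120°)/H(120°) eclipsed 5.9; H(240°)/COOH(240°) eclipsed 6.0 → 17.2 kJ/mol.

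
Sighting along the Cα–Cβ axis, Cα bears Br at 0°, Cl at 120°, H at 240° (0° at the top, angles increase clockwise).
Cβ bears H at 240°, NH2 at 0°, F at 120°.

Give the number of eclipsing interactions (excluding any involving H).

Non-H eclipsing pairs: Br(0°)/NH2(0°); Cl(120°)/F(120°) — 2 interactions.

2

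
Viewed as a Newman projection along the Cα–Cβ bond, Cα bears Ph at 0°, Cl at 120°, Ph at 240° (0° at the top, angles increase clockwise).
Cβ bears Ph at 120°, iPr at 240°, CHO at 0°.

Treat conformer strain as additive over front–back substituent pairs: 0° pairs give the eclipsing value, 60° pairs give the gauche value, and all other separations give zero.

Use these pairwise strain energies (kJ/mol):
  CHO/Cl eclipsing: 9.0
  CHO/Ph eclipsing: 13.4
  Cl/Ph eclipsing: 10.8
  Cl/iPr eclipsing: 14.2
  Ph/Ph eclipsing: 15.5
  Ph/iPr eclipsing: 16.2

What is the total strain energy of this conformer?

This conformer (eclipsed): Ph(0°)/CHO(0°) eclipsed 13.4; Cl(120°)/Ph(120°) eclipsed 10.8; Ph(240°)/iPr(240°) eclipsed 16.2 → 40.4 kJ/mol.

40.4 kJ/mol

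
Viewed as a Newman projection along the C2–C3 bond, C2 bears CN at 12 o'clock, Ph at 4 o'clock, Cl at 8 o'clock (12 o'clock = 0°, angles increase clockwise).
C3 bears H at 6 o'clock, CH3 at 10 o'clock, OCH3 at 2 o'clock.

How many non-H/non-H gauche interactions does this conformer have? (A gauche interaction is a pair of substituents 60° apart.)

4

Non-H gauche pairs: CN(0°)/CH3(300°); CN(0°)/OCH3(60°); Ph(120°)/OCH3(60°); Cl(240°)/CH3(300°) — 4 interactions.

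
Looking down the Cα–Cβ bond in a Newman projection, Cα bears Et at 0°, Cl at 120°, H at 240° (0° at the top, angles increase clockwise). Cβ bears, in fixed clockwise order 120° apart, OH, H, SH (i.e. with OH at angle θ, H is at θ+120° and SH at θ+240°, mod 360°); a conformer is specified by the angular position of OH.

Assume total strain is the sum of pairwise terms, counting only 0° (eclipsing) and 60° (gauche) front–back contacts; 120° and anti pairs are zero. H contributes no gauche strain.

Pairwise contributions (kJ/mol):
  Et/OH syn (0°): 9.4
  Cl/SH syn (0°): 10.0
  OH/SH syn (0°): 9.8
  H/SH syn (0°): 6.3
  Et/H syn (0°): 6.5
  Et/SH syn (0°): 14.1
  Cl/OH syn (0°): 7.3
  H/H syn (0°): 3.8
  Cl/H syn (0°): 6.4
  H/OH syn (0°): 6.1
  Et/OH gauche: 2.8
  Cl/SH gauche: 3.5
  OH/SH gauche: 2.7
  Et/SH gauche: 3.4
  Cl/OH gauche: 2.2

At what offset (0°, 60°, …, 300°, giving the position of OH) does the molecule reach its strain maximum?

120°

OH at 0° (eclipsed): Et(0°)/OH(0°) eclipsed 9.4; Cl(120°)/H(120°) eclipsed 6.4; H(240°)/SH(240°) eclipsed 6.3 → 22.1 kJ/mol.
OH at 60° (staggered): Et(0°)/OH(60°) gauche 2.8; Et(0°)/SH(300°) gauche 3.4; Cl(120°)/OH(60°) gauche 2.2 → 8.4 kJ/mol.
OH at 120° (eclipsed): Et(0°)/SH(0°) eclipsed 14.1; Cl(120°)/OH(120°) eclipsed 7.3; H(240°)/H(240°) eclipsed 3.8 → 25.2 kJ/mol.
OH at 180° (staggered): Et(0°)/SH(60°) gauche 3.4; Cl(120°)/OH(180°) gauche 2.2; Cl(120°)/SH(60°) gauche 3.5 → 9.1 kJ/mol.
OH at 240° (eclipsed): Et(0°)/H(0°) eclipsed 6.5; Cl(120°)/SH(120°) eclipsed 10.0; H(240°)/OH(240°) eclipsed 6.1 → 22.6 kJ/mol.
OH at 300° (staggered): Et(0°)/OH(300°) gauche 2.8; Cl(120°)/SH(180°) gauche 3.5 → 6.3 kJ/mol.
The maximum (25.2 kJ/mol) occurs with OH at 120°.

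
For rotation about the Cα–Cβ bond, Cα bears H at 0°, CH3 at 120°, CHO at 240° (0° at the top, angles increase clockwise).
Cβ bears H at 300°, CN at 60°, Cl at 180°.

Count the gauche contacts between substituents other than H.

Non-H gauche pairs: CH3(120°)/CN(60°); CH3(120°)/Cl(180°); CHO(240°)/Cl(180°) — 3 interactions.

3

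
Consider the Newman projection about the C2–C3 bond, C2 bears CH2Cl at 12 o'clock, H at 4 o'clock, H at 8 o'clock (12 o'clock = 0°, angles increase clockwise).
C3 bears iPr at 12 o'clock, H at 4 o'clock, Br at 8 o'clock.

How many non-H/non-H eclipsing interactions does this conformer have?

1

Non-H eclipsing pairs: CH2Cl(0°)/iPr(0°) — 1 interaction.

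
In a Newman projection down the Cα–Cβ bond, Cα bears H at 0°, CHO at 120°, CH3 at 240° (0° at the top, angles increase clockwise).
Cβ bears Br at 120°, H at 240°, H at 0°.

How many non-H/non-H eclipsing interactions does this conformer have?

Non-H eclipsing pairs: CHO(120°)/Br(120°) — 1 interaction.

1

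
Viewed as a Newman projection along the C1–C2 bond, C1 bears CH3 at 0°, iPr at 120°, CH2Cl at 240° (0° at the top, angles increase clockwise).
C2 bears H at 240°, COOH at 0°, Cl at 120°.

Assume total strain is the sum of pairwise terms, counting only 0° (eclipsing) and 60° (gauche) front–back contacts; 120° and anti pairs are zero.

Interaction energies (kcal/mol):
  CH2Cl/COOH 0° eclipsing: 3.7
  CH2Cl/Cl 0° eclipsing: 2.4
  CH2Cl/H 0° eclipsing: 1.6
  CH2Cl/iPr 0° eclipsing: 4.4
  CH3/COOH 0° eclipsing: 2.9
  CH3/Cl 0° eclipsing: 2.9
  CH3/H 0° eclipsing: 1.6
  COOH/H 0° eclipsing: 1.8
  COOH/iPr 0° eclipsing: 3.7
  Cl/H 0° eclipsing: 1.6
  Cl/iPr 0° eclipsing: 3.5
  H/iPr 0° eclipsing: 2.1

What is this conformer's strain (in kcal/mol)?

This conformer is eclipsed. CH3 at 0° is eclipsed with COOH at 0° (2.9); iPr at 120° is eclipsed with Cl at 120° (3.5); CH2Cl at 240° is eclipsed with H at 240° (1.6). Total 8.0 kcal/mol.

8.0 kcal/mol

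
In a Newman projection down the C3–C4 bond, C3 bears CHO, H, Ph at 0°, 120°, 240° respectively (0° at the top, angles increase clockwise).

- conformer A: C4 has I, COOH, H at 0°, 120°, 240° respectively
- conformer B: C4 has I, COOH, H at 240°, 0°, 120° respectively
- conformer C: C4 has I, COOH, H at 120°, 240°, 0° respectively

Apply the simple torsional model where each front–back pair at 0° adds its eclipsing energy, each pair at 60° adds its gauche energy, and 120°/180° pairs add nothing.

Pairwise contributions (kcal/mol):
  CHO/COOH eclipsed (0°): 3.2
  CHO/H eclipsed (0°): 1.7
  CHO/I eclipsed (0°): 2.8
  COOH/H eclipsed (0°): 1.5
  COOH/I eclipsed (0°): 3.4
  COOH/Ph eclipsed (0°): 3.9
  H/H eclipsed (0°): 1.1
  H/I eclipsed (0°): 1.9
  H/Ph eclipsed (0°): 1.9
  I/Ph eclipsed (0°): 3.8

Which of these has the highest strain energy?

B

A (eclipsed): CHO(0°)/I(0°) eclipsed 2.8; H(120°)/COOH(120°) eclipsed 1.5; Ph(240°)/H(240°) eclipsed 1.9 → 6.2 kcal/mol.
B (eclipsed): CHO(0°)/COOH(0°) eclipsed 3.2; H(120°)/H(120°) eclipsed 1.1; Ph(240°)/I(240°) eclipsed 3.8 → 8.1 kcal/mol.
C (eclipsed): CHO(0°)/H(0°) eclipsed 1.7; H(120°)/I(120°) eclipsed 1.9; Ph(240°)/COOH(240°) eclipsed 3.9 → 7.5 kcal/mol.
B has the highest total (8.1 kcal/mol).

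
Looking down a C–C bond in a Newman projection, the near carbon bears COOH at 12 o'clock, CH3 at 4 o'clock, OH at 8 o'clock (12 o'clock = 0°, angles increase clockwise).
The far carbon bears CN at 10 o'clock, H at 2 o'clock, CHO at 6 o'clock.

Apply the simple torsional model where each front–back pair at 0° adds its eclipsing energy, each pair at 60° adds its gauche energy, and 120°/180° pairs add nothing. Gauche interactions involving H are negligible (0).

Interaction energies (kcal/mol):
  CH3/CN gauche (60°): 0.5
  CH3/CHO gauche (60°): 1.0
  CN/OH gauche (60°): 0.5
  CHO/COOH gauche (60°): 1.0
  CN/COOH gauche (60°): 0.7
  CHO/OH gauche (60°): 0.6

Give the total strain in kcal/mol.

This conformer (staggered): COOH(0°)/CN(300°) gauche 0.7; CH3(120°)/CHO(180°) gauche 1.0; OH(240°)/CN(300°) gauche 0.5; OH(240°)/CHO(180°) gauche 0.6 → 2.8 kcal/mol.

2.8 kcal/mol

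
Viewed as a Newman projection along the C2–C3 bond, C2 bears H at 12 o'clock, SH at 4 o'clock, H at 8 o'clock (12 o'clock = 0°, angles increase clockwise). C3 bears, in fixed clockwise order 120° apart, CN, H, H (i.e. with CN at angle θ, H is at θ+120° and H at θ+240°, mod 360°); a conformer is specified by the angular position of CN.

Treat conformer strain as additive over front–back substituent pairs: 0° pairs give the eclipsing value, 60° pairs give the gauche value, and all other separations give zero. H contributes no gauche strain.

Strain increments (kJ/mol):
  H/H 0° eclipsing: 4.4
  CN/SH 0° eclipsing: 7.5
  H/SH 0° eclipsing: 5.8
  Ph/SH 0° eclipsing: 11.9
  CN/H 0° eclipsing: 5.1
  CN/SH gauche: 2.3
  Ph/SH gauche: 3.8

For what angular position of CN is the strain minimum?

300°

CN at 0° is eclipsed. H at 0° is eclipsed with CN at 0° (5.1); SH at 120° is eclipsed with H at 120° (5.8); H at 240° is eclipsed with H at 240° (4.4). Total 15.3 kJ/mol.
CN at 60° is staggered. SH at 120° is gauche with CN at 60° (2.3). Total 2.3 kJ/mol.
CN at 120° is eclipsed. H at 0° is eclipsed with H at 0° (4.4); SH at 120° is eclipsed with CN at 120° (7.5); H at 240° is eclipsed with H at 240° (4.4). Total 16.3 kJ/mol.
CN at 180° is staggered. SH at 120° is gauche with CN at 180° (2.3). Total 2.3 kJ/mol.
CN at 240° is eclipsed. H at 0° is eclipsed with H at 0° (4.4); SH at 120° is eclipsed with H at 120° (5.8); H at 240° is eclipsed with CN at 240° (5.1). Total 15.3 kJ/mol.
CN at 300° (staggered): no non-H gauche contacts → 0.0 kJ/mol.
The minimum (0.0 kJ/mol) occurs with CN at 300°.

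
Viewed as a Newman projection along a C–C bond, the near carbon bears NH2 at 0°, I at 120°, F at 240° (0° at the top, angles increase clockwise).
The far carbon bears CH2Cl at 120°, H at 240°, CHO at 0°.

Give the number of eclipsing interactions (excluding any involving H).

Non-H eclipsing pairs: NH2(0°)/CHO(0°); I(120°)/CH2Cl(120°) — 2 interactions.

2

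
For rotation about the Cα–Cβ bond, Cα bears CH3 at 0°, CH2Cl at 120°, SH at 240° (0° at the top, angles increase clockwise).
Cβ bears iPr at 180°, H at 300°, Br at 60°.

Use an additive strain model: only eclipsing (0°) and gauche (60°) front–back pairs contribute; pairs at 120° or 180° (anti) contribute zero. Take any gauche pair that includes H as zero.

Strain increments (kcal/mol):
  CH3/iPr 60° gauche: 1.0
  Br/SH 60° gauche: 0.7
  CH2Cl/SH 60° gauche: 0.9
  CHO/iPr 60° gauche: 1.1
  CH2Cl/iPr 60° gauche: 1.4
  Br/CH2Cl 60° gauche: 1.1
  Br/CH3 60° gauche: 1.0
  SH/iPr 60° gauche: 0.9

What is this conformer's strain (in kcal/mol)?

4.4 kcal/mol

This conformer (staggered): CH3–Br gauche, CH2Cl–iPr gauche, CH2Cl–Br gauche, SH–iPr gauche; 1.0 + 1.4 + 1.1 + 0.9 = 4.4 kcal/mol.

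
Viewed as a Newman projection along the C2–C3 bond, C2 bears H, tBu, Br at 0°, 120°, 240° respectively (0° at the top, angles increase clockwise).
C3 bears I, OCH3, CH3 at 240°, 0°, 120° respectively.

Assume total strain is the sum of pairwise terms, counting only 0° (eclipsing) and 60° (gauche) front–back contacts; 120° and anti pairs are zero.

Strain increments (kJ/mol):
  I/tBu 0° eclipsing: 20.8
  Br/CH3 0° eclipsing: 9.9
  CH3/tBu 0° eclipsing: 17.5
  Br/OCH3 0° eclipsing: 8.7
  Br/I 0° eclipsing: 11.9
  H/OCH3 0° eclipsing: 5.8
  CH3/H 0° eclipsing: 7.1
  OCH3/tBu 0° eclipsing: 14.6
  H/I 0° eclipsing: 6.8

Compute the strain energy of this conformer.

This conformer (eclipsed): H–OCH3 eclipsed, tBu–CH3 eclipsed, Br–I eclipsed; 5.8 + 17.5 + 11.9 = 35.2 kJ/mol.

35.2 kJ/mol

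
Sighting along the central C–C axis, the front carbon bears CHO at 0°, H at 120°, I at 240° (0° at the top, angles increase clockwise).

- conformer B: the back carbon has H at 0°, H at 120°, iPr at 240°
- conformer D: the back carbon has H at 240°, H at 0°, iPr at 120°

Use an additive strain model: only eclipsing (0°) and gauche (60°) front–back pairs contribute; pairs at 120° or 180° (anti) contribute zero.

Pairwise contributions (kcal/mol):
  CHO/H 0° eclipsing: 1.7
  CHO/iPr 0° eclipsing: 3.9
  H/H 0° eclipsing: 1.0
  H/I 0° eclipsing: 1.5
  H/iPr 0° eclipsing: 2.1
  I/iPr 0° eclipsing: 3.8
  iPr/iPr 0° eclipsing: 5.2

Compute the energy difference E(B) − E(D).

B (eclipsed): CHO(0°)/H(0°) eclipsed 1.7; H(120°)/H(120°) eclipsed 1.0; I(240°)/iPr(240°) eclipsed 3.8 → 6.5 kcal/mol.
D (eclipsed): CHO(0°)/H(0°) eclipsed 1.7; H(120°)/iPr(120°) eclipsed 2.1; I(240°)/H(240°) eclipsed 1.5 → 5.3 kcal/mol.
E(B) − E(D) = 6.5 − 5.3 = +1.2 kcal/mol.

+1.2 kcal/mol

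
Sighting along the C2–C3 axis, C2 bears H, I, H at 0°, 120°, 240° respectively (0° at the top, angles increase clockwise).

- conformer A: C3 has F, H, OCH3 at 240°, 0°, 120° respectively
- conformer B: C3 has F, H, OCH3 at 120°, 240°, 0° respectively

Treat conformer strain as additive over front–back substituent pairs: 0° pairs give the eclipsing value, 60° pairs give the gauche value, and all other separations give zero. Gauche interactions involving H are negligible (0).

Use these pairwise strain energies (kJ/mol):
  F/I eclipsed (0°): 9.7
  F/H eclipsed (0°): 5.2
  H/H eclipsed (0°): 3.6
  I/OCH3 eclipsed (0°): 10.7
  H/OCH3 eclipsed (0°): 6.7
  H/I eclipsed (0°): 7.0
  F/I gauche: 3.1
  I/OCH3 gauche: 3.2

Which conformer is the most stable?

A

A (eclipsed): H(0°)/H(0°) eclipsed 3.6; I(120°)/OCH3(120°) eclipsed 10.7; H(240°)/F(240°) eclipsed 5.2 → 19.5 kJ/mol.
B (eclipsed): H(0°)/OCH3(0°) eclipsed 6.7; I(120°)/F(120°) eclipsed 9.7; H(240°)/H(240°) eclipsed 3.6 → 20.0 kJ/mol.
A has the lowest total (19.5 kJ/mol).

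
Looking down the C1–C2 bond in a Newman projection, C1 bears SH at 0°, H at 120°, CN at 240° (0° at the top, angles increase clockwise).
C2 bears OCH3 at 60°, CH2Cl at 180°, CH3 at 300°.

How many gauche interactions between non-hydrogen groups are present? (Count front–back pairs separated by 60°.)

Non-H gauche pairs: SH(0°)/OCH3(60°); SH(0°)/CH3(300°); CN(240°)/CH2Cl(180°); CN(240°)/CH3(300°) — 4 interactions.

4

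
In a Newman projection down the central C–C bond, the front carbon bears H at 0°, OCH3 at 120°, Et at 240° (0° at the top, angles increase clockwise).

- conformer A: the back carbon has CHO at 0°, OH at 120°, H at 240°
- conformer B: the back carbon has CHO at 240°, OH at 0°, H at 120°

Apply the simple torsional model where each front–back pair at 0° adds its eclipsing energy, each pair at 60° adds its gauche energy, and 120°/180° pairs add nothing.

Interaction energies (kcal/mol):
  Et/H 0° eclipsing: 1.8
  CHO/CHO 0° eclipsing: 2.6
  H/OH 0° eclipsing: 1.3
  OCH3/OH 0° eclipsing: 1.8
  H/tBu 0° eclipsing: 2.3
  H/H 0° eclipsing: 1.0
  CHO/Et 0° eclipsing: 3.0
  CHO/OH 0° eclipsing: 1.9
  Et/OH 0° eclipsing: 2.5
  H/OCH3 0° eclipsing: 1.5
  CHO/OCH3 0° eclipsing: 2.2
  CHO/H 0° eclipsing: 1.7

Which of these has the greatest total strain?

B

A is eclipsed. H at 0° is eclipsed with CHO at 0° (1.7); OCH3 at 120° is eclipsed with OH at 120° (1.8); Et at 240° is eclipsed with H at 240° (1.8). Total 5.3 kcal/mol.
B is eclipsed. H at 0° is eclipsed with OH at 0° (1.3); OCH3 at 120° is eclipsed with H at 120° (1.5); Et at 240° is eclipsed with CHO at 240° (3.0). Total 5.8 kcal/mol.
B has the highest total (5.8 kcal/mol).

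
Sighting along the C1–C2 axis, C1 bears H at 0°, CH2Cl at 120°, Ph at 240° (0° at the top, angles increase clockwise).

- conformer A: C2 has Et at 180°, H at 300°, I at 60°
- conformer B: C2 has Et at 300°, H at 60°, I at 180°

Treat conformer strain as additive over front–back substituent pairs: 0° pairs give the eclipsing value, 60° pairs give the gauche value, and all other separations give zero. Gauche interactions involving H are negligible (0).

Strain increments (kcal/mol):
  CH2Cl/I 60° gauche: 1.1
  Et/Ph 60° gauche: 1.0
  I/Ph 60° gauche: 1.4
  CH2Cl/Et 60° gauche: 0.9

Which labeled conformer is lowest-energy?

A (staggered): CH2Cl–Et gauche, CH2Cl–I gauche, Ph–Et gauche; 0.9 + 1.1 + 1.0 = 3.0 kcal/mol.
B (staggered): CH2Cl–I gauche, Ph–Et gauche, Ph–I gauche; 1.1 + 1.0 + 1.4 = 3.5 kcal/mol.
A has the lowest total (3.0 kcal/mol).

A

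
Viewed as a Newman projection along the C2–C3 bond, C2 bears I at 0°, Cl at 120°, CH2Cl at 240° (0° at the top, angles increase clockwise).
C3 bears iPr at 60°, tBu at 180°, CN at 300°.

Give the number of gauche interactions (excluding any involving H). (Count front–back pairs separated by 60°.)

6

Non-H gauche pairs: I(0°)/iPr(60°); I(0°)/CN(300°); Cl(120°)/iPr(60°); Cl(120°)/tBu(180°); CH2Cl(240°)/tBu(180°); CH2Cl(240°)/CN(300°) — 6 interactions.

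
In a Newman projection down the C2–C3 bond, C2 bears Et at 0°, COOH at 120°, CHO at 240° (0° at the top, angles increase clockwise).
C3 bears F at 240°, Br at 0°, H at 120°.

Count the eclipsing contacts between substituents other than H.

Non-H eclipsing pairs: Et(0°)/Br(0°); CHO(240°)/F(240°) — 2 interactions.

2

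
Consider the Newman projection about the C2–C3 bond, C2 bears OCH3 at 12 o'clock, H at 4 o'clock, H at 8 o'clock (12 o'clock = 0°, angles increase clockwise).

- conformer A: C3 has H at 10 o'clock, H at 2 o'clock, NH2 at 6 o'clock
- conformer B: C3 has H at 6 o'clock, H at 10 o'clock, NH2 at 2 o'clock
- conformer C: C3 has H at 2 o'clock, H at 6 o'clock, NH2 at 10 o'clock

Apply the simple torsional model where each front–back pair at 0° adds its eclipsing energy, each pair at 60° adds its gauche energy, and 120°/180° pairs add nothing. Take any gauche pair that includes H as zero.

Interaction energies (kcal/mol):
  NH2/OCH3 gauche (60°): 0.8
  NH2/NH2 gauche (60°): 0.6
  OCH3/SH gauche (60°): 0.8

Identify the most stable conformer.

A

A (staggered): no non-H gauche contacts → 0.0 kcal/mol.
B is staggered. OCH3 at 0° is gauche with NH2 at 60° (0.8). Total 0.8 kcal/mol.
C is staggered. OCH3 at 0° is gauche with NH2 at 300° (0.8). Total 0.8 kcal/mol.
A has the lowest total (0.0 kcal/mol).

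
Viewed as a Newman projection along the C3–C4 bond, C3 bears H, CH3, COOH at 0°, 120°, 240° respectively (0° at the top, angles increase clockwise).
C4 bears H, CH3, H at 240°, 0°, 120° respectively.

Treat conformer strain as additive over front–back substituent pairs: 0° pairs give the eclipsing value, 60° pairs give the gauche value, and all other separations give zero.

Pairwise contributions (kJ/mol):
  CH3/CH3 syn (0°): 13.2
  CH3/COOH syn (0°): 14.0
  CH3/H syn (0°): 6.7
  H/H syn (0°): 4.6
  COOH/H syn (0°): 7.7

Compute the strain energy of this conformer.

This conformer (eclipsed): H(0°)/CH3(0°) eclipsed 6.7; CH3(120°)/H(120°) eclipsed 6.7; COOH(240°)/H(240°) eclipsed 7.7 → 21.1 kJ/mol.

21.1 kJ/mol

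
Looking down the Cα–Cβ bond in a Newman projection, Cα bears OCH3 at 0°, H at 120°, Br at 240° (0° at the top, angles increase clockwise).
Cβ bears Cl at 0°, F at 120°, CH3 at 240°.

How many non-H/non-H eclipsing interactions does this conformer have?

Non-H eclipsing pairs: OCH3(0°)/Cl(0°); Br(240°)/CH3(240°) — 2 interactions.

2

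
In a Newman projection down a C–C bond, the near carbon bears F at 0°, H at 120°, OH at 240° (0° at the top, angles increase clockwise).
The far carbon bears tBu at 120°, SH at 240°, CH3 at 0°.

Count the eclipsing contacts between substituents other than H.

Non-H eclipsing pairs: F(0°)/CH3(0°); OH(240°)/SH(240°) — 2 interactions.

2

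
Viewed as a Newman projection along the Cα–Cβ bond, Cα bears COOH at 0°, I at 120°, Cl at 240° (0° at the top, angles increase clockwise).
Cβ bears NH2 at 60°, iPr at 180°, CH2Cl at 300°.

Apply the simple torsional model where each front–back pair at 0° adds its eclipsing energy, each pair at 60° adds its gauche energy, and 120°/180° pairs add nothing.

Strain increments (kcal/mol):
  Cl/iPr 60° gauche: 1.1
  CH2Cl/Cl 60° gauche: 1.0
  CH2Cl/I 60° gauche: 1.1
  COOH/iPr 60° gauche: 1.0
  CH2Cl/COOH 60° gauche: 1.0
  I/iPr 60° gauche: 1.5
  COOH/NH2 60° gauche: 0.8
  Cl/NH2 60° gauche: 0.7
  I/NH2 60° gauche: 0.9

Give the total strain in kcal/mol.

This conformer (staggered): COOH–NH2 gauche, COOH–CH2Cl gauche, I–NH2 gauche, I–iPr gauche, Cl–iPr gauche, Cl–CH2Cl gauche; 0.8 + 1.0 + 0.9 + 1.5 + 1.1 + 1.0 = 6.3 kcal/mol.

6.3 kcal/mol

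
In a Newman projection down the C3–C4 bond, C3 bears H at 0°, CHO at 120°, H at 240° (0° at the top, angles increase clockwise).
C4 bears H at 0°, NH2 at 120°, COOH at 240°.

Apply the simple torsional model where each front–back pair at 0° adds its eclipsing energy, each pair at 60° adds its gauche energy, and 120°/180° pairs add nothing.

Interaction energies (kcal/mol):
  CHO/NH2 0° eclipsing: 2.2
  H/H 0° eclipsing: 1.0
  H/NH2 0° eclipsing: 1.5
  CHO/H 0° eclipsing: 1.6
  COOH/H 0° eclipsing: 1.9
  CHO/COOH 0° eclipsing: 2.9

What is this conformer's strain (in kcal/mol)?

5.1 kcal/mol

This conformer (eclipsed): H–H eclipsed, CHO–NH2 eclipsed, H–COOH eclipsed; 1.0 + 2.2 + 1.9 = 5.1 kcal/mol.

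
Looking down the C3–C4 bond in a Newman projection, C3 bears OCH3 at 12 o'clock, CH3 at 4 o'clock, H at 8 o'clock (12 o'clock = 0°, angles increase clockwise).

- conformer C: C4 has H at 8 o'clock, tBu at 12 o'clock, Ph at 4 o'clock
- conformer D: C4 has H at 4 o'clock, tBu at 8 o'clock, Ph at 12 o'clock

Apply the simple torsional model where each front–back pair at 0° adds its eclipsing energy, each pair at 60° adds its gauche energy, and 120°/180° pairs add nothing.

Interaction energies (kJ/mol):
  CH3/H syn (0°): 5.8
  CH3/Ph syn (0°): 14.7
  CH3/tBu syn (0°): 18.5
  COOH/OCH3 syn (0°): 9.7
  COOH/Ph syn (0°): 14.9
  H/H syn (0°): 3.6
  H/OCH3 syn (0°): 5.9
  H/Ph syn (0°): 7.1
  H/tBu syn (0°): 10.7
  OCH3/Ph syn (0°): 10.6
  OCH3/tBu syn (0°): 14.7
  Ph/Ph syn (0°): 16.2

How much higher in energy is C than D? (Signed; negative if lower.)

+5.9 kJ/mol

C (eclipsed): OCH3–tBu eclipsed, CH3–Ph eclipsed, H–H eclipsed; 14.7 + 14.7 + 3.6 = 33.0 kJ/mol.
D (eclipsed): OCH3–Ph eclipsed, CH3–H eclipsed, H–tBu eclipsed; 10.6 + 5.8 + 10.7 = 27.1 kJ/mol.
E(C) − E(D) = 33.0 − 27.1 = +5.9 kJ/mol.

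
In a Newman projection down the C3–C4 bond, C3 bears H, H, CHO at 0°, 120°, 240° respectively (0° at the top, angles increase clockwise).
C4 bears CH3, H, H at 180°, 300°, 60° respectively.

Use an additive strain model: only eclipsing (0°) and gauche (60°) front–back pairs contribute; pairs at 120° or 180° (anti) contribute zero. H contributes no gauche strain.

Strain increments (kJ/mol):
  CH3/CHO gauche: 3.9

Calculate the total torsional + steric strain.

3.9 kJ/mol

This conformer (staggered): CHO–CH3 gauche; 3.9 = 3.9 kJ/mol.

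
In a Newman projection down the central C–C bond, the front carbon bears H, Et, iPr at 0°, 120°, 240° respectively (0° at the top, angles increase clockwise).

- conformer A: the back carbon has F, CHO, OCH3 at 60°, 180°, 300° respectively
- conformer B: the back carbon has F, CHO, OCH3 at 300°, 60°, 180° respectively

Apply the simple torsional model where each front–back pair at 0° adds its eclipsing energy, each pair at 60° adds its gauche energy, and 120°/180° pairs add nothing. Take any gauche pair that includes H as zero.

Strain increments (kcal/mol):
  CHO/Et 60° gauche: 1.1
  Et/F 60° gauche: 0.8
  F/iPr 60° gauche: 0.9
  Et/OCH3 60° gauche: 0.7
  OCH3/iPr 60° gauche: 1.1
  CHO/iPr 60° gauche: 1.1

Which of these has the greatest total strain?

A

A (staggered): Et(120°)/F(60°) gauche 0.8; Et(120°)/CHO(180°) gauche 1.1; iPr(240°)/CHO(180°) gauche 1.1; iPr(240°)/OCH3(300°) gauche 1.1 → 4.1 kcal/mol.
B (staggered): Et(120°)/CHO(60°) gauche 1.1; Et(120°)/OCH3(180°) gauche 0.7; iPr(240°)/F(300°) gauche 0.9; iPr(240°)/OCH3(180°) gauche 1.1 → 3.8 kcal/mol.
A has the highest total (4.1 kcal/mol).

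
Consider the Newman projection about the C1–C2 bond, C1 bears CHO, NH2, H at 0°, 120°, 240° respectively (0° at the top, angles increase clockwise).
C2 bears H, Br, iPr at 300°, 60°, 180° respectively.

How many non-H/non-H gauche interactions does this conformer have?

3

Non-H gauche pairs: CHO(0°)/Br(60°); NH2(120°)/Br(60°); NH2(120°)/iPr(180°) — 3 interactions.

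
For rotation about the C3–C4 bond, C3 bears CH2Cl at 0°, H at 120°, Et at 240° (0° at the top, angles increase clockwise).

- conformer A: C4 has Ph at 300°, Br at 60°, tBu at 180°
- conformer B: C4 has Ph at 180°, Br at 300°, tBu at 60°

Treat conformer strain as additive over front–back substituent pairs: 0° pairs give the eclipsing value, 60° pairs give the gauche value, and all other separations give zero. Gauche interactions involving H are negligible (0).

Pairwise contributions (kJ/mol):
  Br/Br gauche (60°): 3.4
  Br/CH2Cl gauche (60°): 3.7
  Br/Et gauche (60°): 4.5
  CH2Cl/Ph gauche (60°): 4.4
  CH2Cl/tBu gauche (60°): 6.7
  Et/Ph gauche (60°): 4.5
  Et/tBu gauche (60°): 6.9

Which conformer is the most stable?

B

A (staggered): CH2Cl–Ph gauche, CH2Cl–Br gauche, Et–Ph gauche, Et–tBu gauche; 4.4 + 3.7 + 4.5 + 6.9 = 19.5 kJ/mol.
B (staggered): CH2Cl–Br gauche, CH2Cl–tBu gauche, Et–Ph gauche, Et–Br gauche; 3.7 + 6.7 + 4.5 + 4.5 = 19.4 kJ/mol.
B has the lowest total (19.4 kJ/mol).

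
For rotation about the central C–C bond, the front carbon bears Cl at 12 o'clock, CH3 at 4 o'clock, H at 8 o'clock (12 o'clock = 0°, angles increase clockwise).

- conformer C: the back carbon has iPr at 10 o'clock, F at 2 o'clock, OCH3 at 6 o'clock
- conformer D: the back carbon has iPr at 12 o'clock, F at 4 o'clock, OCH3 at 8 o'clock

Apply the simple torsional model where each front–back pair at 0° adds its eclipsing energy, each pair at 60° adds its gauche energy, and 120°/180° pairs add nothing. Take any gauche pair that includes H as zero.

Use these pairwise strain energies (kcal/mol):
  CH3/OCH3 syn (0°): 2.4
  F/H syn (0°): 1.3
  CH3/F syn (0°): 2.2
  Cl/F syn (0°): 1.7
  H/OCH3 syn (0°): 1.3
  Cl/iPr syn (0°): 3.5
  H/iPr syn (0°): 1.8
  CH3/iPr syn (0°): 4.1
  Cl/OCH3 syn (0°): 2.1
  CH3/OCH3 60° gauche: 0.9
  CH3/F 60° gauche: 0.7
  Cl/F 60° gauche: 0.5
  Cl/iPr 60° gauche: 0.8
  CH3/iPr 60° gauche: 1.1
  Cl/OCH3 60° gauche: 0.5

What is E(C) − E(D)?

C (staggered): Cl–iPr gauche, Cl–F gauche, CH3–F gauche, CH3–OCH3 gauche; 0.8 + 0.5 + 0.7 + 0.9 = 2.9 kcal/mol.
D (eclipsed): Cl–iPr eclipsed, CH3–F eclipsed, H–OCH3 eclipsed; 3.5 + 2.2 + 1.3 = 7.0 kcal/mol.
E(C) − E(D) = 2.9 − 7.0 = -4.1 kcal/mol.

-4.1 kcal/mol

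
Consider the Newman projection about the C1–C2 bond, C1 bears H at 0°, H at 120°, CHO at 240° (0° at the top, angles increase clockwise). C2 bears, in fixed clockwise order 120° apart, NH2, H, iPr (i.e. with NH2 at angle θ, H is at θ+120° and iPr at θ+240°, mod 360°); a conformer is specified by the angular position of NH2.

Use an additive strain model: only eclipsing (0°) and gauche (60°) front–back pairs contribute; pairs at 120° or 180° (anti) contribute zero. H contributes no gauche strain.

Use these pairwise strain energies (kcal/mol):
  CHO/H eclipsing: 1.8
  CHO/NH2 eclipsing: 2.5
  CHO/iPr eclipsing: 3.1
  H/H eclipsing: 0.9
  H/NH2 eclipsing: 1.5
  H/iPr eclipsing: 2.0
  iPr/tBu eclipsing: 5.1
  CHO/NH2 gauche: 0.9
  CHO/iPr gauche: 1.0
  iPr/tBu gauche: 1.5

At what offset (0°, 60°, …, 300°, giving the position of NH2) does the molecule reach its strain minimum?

NH2 at 0° is eclipsed. H at 0° is eclipsed with NH2 at 0° (1.5); H at 120° is eclipsed with H at 120° (0.9); CHO at 240° is eclipsed with iPr at 240° (3.1). Total 5.5 kcal/mol.
NH2 at 60° is staggered. CHO at 240° is gauche with iPr at 300° (1.0). Total 1.0 kcal/mol.
NH2 at 120° is eclipsed. H at 0° is eclipsed with iPr at 0° (2.0); H at 120° is eclipsed with NH2 at 120° (1.5); CHO at 240° is eclipsed with H at 240° (1.8). Total 5.3 kcal/mol.
NH2 at 180° is staggered. CHO at 240° is gauche with NH2 at 180° (0.9). Total 0.9 kcal/mol.
NH2 at 240° is eclipsed. H at 0° is eclipsed with H at 0° (0.9); H at 120° is eclipsed with iPr at 120° (2.0); CHO at 240° is eclipsed with NH2 at 240° (2.5). Total 5.4 kcal/mol.
NH2 at 300° is staggered. CHO at 240° is gauche with NH2 at 300° (0.9); CHO at 240° is gauche with iPr at 180° (1.0). Total 1.9 kcal/mol.
The minimum (0.9 kcal/mol) occurs with NH2 at 180°.

180°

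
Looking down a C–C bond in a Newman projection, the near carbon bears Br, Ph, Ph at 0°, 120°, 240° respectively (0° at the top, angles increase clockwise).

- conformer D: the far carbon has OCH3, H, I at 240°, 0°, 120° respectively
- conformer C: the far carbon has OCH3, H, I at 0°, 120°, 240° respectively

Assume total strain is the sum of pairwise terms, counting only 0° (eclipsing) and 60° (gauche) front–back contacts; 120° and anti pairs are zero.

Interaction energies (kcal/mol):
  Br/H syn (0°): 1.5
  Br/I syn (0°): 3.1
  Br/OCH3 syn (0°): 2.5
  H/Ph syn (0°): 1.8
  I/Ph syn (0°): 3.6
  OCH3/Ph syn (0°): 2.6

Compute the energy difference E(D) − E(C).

D (eclipsed): Br(0°)/H(0°) eclipsed 1.5; Ph(120°)/I(120°) eclipsed 3.6; Ph(240°)/OCH3(240°) eclipsed 2.6 → 7.7 kcal/mol.
C (eclipsed): Br(0°)/OCH3(0°) eclipsed 2.5; Ph(120°)/H(120°) eclipsed 1.8; Ph(240°)/I(240°) eclipsed 3.6 → 7.9 kcal/mol.
E(D) − E(C) = 7.7 − 7.9 = -0.2 kcal/mol.

-0.2 kcal/mol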